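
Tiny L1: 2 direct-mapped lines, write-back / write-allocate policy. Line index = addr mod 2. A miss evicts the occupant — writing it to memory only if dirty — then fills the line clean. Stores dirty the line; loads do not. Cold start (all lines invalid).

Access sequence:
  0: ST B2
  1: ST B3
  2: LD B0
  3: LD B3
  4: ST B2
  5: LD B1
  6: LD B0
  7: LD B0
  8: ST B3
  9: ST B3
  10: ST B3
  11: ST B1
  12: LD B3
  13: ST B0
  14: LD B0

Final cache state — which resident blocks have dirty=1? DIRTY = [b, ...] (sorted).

DIRTY = [0]

0: W B2 → L0 miss [D]
1: W B3 → L1 miss [D]
2: R B0 → L0 miss wb→B2 [-]
3: R B3 → L1 hit [D]
4: W B2 → L0 miss [D]
5: R B1 → L1 miss wb→B3 [-]
6: R B0 → L0 miss wb→B2 [-]
7: R B0 → L0 hit [-]
8: W B3 → L1 miss [D]
9: W B3 → L1 hit [D]
10: W B3 → L1 hit [D]
11: W B1 → L1 miss wb→B3 [D]
12: R B3 → L1 miss wb→B1 [-]
13: W B0 → L0 hit [D]
14: R B0 → L0 hit [D]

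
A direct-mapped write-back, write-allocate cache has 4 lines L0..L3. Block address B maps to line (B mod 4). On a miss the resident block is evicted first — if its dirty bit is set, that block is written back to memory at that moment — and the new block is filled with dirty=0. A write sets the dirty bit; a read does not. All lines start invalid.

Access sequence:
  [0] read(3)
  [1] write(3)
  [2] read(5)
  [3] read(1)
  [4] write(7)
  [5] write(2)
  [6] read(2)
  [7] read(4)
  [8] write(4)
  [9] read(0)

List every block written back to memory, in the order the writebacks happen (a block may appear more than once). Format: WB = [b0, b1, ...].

  0 | R B3 → L3 miss [-]
  1 | W B3 → L3 hit [D]
  2 | R B5 → L1 miss [-]
  3 | R B1 → L1 miss [-]
  4 | W B7 → L3 miss wb→B3 [D]
  5 | W B2 → L2 miss [D]
  6 | R B2 → L2 hit [D]
  7 | R B4 → L0 miss [-]
  8 | W B4 → L0 hit [D]
  9 | R B0 → L0 miss wb→B4 [-]

WB = [3, 4]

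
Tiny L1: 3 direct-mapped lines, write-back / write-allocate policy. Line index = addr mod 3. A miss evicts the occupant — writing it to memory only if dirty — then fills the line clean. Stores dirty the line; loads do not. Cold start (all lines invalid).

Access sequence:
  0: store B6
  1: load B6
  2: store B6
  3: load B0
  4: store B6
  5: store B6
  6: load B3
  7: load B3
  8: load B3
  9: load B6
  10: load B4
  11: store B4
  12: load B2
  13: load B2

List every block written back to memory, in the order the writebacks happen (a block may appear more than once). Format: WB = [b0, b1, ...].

WB = [6, 6]

0: W B6 → L0 miss [D]
1: R B6 → L0 hit [D]
2: W B6 → L0 hit [D]
3: R B0 → L0 miss wb→B6 [-]
4: W B6 → L0 miss [D]
5: W B6 → L0 hit [D]
6: R B3 → L0 miss wb→B6 [-]
7: R B3 → L0 hit [-]
8: R B3 → L0 hit [-]
9: R B6 → L0 miss [-]
10: R B4 → L1 miss [-]
11: W B4 → L1 hit [D]
12: R B2 → L2 miss [-]
13: R B2 → L2 hit [-]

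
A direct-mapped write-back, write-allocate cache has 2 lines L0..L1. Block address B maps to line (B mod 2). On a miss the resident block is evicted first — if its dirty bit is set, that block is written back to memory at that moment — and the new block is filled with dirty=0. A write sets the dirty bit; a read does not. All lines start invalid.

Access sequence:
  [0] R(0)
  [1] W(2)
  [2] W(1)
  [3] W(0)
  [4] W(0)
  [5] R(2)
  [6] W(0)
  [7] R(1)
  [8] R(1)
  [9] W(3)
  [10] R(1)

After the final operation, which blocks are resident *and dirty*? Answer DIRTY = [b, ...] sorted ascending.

  0 | R B0 → L0 miss [-]
  1 | W B2 → L0 miss [D]
  2 | W B1 → L1 miss [D]
  3 | W B0 → L0 miss wb→B2 [D]
  4 | W B0 → L0 hit [D]
  5 | R B2 → L0 miss wb→B0 [-]
  6 | W B0 → L0 miss [D]
  7 | R B1 → L1 hit [D]
  8 | R B1 → L1 hit [D]
  9 | W B3 → L1 miss wb→B1 [D]
  10 | R B1 → L1 miss wb→B3 [-]

DIRTY = [0]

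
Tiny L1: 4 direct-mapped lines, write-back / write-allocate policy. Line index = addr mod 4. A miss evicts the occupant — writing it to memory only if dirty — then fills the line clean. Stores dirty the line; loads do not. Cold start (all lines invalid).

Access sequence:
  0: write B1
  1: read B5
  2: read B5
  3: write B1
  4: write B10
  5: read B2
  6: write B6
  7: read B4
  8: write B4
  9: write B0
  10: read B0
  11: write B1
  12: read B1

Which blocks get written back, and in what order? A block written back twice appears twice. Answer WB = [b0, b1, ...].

WB = [1, 10, 4]

  0 | W B1 → L1 miss [D]
  1 | R B5 → L1 miss wb→B1 [-]
  2 | R B5 → L1 hit [-]
  3 | W B1 → L1 miss [D]
  4 | W B10 → L2 miss [D]
  5 | R B2 → L2 miss wb→B10 [-]
  6 | W B6 → L2 miss [D]
  7 | R B4 → L0 miss [-]
  8 | W B4 → L0 hit [D]
  9 | W B0 → L0 miss wb→B4 [D]
  10 | R B0 → L0 hit [D]
  11 | W B1 → L1 hit [D]
  12 | R B1 → L1 hit [D]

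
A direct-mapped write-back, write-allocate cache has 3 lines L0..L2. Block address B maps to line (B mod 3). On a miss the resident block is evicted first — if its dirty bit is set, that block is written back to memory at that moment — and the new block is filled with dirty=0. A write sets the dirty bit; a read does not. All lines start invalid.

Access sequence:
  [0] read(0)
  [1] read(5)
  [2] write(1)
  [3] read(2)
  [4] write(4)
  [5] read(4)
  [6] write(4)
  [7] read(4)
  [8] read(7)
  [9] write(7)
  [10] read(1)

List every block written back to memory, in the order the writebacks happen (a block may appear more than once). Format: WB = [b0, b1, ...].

WB = [1, 4, 7]

0: R B0 → L0 miss [-]
1: R B5 → L2 miss [-]
2: W B1 → L1 miss [D]
3: R B2 → L2 miss [-]
4: W B4 → L1 miss wb→B1 [D]
5: R B4 → L1 hit [D]
6: W B4 → L1 hit [D]
7: R B4 → L1 hit [D]
8: R B7 → L1 miss wb→B4 [-]
9: W B7 → L1 hit [D]
10: R B1 → L1 miss wb→B7 [-]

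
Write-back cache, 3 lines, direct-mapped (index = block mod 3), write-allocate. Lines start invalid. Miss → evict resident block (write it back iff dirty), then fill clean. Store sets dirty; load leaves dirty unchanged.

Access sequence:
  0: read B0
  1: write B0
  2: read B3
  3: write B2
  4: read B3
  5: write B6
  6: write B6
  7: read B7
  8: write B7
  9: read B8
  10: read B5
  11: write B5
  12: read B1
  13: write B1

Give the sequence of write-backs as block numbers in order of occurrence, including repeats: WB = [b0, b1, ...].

WB = [0, 2, 7]

0: R B0 -> L0 miss  d=-]
1: W B0 -> L0 hit  d=D]
2: R B3 -> L0 miss wb->B0  d=-]
3: W B2 -> L2 miss  d=D]
4: R B3 -> L0 hit  d=-]
5: W B6 -> L0 miss  d=D]
6: W B6 -> L0 hit  d=D]
7: R B7 -> L1 miss  d=-]
8: W B7 -> L1 hit  d=D]
9: R B8 -> L2 miss wb->B2  d=-]
10: R B5 -> L2 miss  d=-]
11: W B5 -> L2 hit  d=D]
12: R B1 -> L1 miss wb->B7  d=-]
13: W B1 -> L1 hit  d=D]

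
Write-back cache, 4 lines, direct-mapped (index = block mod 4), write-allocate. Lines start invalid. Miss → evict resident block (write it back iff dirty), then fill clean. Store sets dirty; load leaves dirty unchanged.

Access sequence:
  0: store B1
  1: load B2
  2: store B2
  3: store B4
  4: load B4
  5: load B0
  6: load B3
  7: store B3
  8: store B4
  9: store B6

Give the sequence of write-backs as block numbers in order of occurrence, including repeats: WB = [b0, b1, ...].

0: W B1 → L1 miss [D]
1: R B2 → L2 miss [-]
2: W B2 → L2 hit [D]
3: W B4 → L0 miss [D]
4: R B4 → L0 hit [D]
5: R B0 → L0 miss wb→B4 [-]
6: R B3 → L3 miss [-]
7: W B3 → L3 hit [D]
8: W B4 → L0 miss [D]
9: W B6 → L2 miss wb→B2 [D]

WB = [4, 2]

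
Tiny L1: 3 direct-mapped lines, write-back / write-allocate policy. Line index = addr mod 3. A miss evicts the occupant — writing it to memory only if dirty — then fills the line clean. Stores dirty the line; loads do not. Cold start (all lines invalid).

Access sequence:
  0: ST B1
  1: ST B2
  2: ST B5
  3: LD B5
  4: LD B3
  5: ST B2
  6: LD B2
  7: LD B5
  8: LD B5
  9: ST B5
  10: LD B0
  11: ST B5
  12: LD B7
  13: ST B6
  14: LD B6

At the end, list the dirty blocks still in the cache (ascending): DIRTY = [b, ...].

DIRTY = [5, 6]

0: W B1 -> L1 miss  d=D]
1: W B2 -> L2 miss  d=D]
2: W B5 -> L2 miss wb->B2  d=D]
3: R B5 -> L2 hit  d=D]
4: R B3 -> L0 miss  d=-]
5: W B2 -> L2 miss wb->B5  d=D]
6: R B2 -> L2 hit  d=D]
7: R B5 -> L2 miss wb->B2  d=-]
8: R B5 -> L2 hit  d=-]
9: W B5 -> L2 hit  d=D]
10: R B0 -> L0 miss  d=-]
11: W B5 -> L2 hit  d=D]
12: R B7 -> L1 miss wb->B1  d=-]
13: W B6 -> L0 miss  d=D]
14: R B6 -> L0 hit  d=D]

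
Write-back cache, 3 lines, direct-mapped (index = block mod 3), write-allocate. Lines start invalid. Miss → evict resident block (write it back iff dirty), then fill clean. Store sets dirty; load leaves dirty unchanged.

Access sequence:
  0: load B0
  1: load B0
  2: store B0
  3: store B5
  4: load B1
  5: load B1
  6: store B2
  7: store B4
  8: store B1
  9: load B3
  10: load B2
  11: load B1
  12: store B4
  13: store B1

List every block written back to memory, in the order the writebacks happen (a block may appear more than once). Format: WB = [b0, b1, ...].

WB = [5, 4, 0, 1, 4]

0: R B0 -> L0 miss  d=-]
1: R B0 -> L0 hit  d=-]
2: W B0 -> L0 hit  d=D]
3: W B5 -> L2 miss  d=D]
4: R B1 -> L1 miss  d=-]
5: R B1 -> L1 hit  d=-]
6: W B2 -> L2 miss wb->B5  d=D]
7: W B4 -> L1 miss  d=D]
8: W B1 -> L1 miss wb->B4  d=D]
9: R B3 -> L0 miss wb->B0  d=-]
10: R B2 -> L2 hit  d=D]
11: R B1 -> L1 hit  d=D]
12: W B4 -> L1 miss wb->B1  d=D]
13: W B1 -> L1 miss wb->B4  d=D]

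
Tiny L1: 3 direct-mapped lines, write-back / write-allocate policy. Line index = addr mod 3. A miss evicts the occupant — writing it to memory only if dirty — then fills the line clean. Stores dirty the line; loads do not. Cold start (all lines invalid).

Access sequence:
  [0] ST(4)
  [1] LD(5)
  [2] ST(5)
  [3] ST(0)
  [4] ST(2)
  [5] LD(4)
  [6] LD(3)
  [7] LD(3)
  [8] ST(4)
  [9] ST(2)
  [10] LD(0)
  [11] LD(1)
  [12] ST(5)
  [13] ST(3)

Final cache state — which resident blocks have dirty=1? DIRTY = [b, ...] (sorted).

DIRTY = [3, 5]

0: W B4 -> L1 miss  d=D]
1: R B5 -> L2 miss  d=-]
2: W B5 -> L2 hit  d=D]
3: W B0 -> L0 miss  d=D]
4: W B2 -> L2 miss wb->B5  d=D]
5: R B4 -> L1 hit  d=D]
6: R B3 -> L0 miss wb->B0  d=-]
7: R B3 -> L0 hit  d=-]
8: W B4 -> L1 hit  d=D]
9: W B2 -> L2 hit  d=D]
10: R B0 -> L0 miss  d=-]
11: R B1 -> L1 miss wb->B4  d=-]
12: W B5 -> L2 miss wb->B2  d=D]
13: W B3 -> L0 miss  d=D]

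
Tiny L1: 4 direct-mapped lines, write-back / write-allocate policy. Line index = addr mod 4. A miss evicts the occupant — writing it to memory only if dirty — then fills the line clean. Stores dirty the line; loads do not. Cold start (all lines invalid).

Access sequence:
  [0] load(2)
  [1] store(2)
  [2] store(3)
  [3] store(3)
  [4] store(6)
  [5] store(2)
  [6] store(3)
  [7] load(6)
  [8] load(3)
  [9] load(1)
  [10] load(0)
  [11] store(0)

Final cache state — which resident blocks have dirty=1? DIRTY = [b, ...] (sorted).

0: R B2 → L2 miss [-]
1: W B2 → L2 hit [D]
2: W B3 → L3 miss [D]
3: W B3 → L3 hit [D]
4: W B6 → L2 miss wb→B2 [D]
5: W B2 → L2 miss wb→B6 [D]
6: W B3 → L3 hit [D]
7: R B6 → L2 miss wb→B2 [-]
8: R B3 → L3 hit [D]
9: R B1 → L1 miss [-]
10: R B0 → L0 miss [-]
11: W B0 → L0 hit [D]

DIRTY = [0, 3]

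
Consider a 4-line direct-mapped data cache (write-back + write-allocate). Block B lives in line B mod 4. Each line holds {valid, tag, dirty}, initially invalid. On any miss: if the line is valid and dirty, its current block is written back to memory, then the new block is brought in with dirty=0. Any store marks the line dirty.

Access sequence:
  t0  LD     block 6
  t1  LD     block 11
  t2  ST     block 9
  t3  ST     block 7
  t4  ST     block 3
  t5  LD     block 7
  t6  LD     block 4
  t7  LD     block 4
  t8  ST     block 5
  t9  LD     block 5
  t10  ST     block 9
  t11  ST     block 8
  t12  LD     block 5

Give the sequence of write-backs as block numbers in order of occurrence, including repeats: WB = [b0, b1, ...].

WB = [7, 3, 9, 5, 9]

  0 | R B6 → L2 miss [-]
  1 | R B11 → L3 miss [-]
  2 | W B9 → L1 miss [D]
  3 | W B7 → L3 miss [D]
  4 | W B3 → L3 miss wb→B7 [D]
  5 | R B7 → L3 miss wb→B3 [-]
  6 | R B4 → L0 miss [-]
  7 | R B4 → L0 hit [-]
  8 | W B5 → L1 miss wb→B9 [D]
  9 | R B5 → L1 hit [D]
  10 | W B9 → L1 miss wb→B5 [D]
  11 | W B8 → L0 miss [D]
  12 | R B5 → L1 miss wb→B9 [-]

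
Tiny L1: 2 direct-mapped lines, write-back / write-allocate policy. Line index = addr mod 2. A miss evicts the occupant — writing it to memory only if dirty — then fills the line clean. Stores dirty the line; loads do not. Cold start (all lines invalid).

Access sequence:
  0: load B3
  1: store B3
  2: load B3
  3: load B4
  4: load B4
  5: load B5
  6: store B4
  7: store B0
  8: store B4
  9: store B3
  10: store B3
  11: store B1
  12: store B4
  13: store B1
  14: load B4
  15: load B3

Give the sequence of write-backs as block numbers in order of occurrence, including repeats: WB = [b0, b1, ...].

0: R B3 → L1 miss [-]
1: W B3 → L1 hit [D]
2: R B3 → L1 hit [D]
3: R B4 → L0 miss [-]
4: R B4 → L0 hit [-]
5: R B5 → L1 miss wb→B3 [-]
6: W B4 → L0 hit [D]
7: W B0 → L0 miss wb→B4 [D]
8: W B4 → L0 miss wb→B0 [D]
9: W B3 → L1 miss [D]
10: W B3 → L1 hit [D]
11: W B1 → L1 miss wb→B3 [D]
12: W B4 → L0 hit [D]
13: W B1 → L1 hit [D]
14: R B4 → L0 hit [D]
15: R B3 → L1 miss wb→B1 [-]

WB = [3, 4, 0, 3, 1]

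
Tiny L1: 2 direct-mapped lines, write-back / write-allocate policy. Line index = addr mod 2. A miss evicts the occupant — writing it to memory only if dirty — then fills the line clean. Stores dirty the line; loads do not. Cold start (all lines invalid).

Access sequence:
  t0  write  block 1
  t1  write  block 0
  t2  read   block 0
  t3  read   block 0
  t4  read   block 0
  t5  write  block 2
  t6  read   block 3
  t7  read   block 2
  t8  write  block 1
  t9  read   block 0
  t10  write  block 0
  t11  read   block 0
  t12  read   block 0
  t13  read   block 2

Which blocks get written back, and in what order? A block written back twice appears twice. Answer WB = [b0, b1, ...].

0: W B1 -> L1 miss  d=D]
1: W B0 -> L0 miss  d=D]
2: R B0 -> L0 hit  d=D]
3: R B0 -> L0 hit  d=D]
4: R B0 -> L0 hit  d=D]
5: W B2 -> L0 miss wb->B0  d=D]
6: R B3 -> L1 miss wb->B1  d=-]
7: R B2 -> L0 hit  d=D]
8: W B1 -> L1 miss  d=D]
9: R B0 -> L0 miss wb->B2  d=-]
10: W B0 -> L0 hit  d=D]
11: R B0 -> L0 hit  d=D]
12: R B0 -> L0 hit  d=D]
13: R B2 -> L0 miss wb->B0  d=-]

WB = [0, 1, 2, 0]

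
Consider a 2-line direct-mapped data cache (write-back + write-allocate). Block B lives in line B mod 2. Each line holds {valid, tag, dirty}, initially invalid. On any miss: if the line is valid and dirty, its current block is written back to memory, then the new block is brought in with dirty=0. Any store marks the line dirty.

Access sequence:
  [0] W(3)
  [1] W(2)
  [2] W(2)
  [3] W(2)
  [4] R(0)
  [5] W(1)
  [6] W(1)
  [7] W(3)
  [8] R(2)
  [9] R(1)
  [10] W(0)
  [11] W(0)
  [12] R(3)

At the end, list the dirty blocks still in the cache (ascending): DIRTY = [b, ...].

0: W B3 -> L1 miss  d=D]
1: W B2 -> L0 miss  d=D]
2: W B2 -> L0 hit  d=D]
3: W B2 -> L0 hit  d=D]
4: R B0 -> L0 miss wb->B2  d=-]
5: W B1 -> L1 miss wb->B3  d=D]
6: W B1 -> L1 hit  d=D]
7: W B3 -> L1 miss wb->B1  d=D]
8: R B2 -> L0 miss  d=-]
9: R B1 -> L1 miss wb->B3  d=-]
10: W B0 -> L0 miss  d=D]
11: W B0 -> L0 hit  d=D]
12: R B3 -> L1 miss  d=-]

DIRTY = [0]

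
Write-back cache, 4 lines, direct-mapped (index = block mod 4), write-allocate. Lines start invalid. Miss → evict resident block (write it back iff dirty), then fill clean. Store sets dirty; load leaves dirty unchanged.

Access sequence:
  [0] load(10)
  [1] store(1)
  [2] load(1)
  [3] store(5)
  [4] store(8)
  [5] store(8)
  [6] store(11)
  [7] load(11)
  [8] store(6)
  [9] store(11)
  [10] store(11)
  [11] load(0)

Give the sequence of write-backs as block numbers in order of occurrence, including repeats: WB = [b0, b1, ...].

  0 | R B10 → L2 miss [-]
  1 | W B1 → L1 miss [D]
  2 | R B1 → L1 hit [D]
  3 | W B5 → L1 miss wb→B1 [D]
  4 | W B8 → L0 miss [D]
  5 | W B8 → L0 hit [D]
  6 | W B11 → L3 miss [D]
  7 | R B11 → L3 hit [D]
  8 | W B6 → L2 miss [D]
  9 | W B11 → L3 hit [D]
  10 | W B11 → L3 hit [D]
  11 | R B0 → L0 miss wb→B8 [-]

WB = [1, 8]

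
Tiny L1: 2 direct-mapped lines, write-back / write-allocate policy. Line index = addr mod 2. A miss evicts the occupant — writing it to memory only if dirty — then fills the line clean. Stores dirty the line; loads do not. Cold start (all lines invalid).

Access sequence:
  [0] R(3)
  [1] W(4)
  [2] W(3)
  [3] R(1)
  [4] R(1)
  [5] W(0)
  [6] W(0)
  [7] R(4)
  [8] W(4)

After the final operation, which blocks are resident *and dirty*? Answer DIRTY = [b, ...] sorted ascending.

0: R B3 → L1 miss [-]
1: W B4 → L0 miss [D]
2: W B3 → L1 hit [D]
3: R B1 → L1 miss wb→B3 [-]
4: R B1 → L1 hit [-]
5: W B0 → L0 miss wb→B4 [D]
6: W B0 → L0 hit [D]
7: R B4 → L0 miss wb→B0 [-]
8: W B4 → L0 hit [D]

DIRTY = [4]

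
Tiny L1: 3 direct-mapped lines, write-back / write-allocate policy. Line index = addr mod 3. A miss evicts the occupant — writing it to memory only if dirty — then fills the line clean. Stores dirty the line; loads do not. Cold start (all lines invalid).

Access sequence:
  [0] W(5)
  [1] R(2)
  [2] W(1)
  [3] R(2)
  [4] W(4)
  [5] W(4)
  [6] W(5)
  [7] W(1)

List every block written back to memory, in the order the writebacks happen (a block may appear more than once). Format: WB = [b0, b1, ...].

0: W B5 -> L2 miss  d=D]
1: R B2 -> L2 miss wb->B5  d=-]
2: W B1 -> L1 miss  d=D]
3: R B2 -> L2 hit  d=-]
4: W B4 -> L1 miss wb->B1  d=D]
5: W B4 -> L1 hit  d=D]
6: W B5 -> L2 miss  d=D]
7: W B1 -> L1 miss wb->B4  d=D]

WB = [5, 1, 4]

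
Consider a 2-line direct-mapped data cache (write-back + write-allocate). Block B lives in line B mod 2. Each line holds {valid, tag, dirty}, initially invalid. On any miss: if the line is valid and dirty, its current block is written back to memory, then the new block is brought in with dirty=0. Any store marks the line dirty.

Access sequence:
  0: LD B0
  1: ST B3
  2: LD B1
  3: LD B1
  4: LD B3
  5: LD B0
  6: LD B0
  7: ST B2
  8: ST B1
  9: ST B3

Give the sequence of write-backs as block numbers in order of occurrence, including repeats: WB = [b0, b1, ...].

0: R B0 → L0 miss [-]
1: W B3 → L1 miss [D]
2: R B1 → L1 miss wb→B3 [-]
3: R B1 → L1 hit [-]
4: R B3 → L1 miss [-]
5: R B0 → L0 hit [-]
6: R B0 → L0 hit [-]
7: W B2 → L0 miss [D]
8: W B1 → L1 miss [D]
9: W B3 → L1 miss wb→B1 [D]

WB = [3, 1]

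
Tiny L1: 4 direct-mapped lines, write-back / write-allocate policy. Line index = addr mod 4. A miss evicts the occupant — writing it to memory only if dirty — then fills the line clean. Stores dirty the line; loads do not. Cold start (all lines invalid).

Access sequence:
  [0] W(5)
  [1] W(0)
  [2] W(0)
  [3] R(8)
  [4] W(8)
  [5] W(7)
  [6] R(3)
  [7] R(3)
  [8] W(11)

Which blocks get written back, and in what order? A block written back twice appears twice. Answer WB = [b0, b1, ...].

0: W B5 → L1 miss [D]
1: W B0 → L0 miss [D]
2: W B0 → L0 hit [D]
3: R B8 → L0 miss wb→B0 [-]
4: W B8 → L0 hit [D]
5: W B7 → L3 miss [D]
6: R B3 → L3 miss wb→B7 [-]
7: R B3 → L3 hit [-]
8: W B11 → L3 miss [D]

WB = [0, 7]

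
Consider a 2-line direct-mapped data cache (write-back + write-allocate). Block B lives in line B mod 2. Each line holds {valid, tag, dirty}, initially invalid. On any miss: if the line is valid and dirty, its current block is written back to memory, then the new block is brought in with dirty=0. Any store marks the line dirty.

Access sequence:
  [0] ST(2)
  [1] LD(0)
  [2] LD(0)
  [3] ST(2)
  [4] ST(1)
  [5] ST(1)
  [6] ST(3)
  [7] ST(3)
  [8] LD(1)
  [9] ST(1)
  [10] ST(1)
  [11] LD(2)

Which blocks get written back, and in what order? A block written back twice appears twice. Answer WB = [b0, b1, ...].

  0 | W B2 → L0 miss [D]
  1 | R B0 → L0 miss wb→B2 [-]
  2 | R B0 → L0 hit [-]
  3 | W B2 → L0 miss [D]
  4 | W B1 → L1 miss [D]
  5 | W B1 → L1 hit [D]
  6 | W B3 → L1 miss wb→B1 [D]
  7 | W B3 → L1 hit [D]
  8 | R B1 → L1 miss wb→B3 [-]
  9 | W B1 → L1 hit [D]
  10 | W B1 → L1 hit [D]
  11 | R B2 → L0 hit [D]

WB = [2, 1, 3]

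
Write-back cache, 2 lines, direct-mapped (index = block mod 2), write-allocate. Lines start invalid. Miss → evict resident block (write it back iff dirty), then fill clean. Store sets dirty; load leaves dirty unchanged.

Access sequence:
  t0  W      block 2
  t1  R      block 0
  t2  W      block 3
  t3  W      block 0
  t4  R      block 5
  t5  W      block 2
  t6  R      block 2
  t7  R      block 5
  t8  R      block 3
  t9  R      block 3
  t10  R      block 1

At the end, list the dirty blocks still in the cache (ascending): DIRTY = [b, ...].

DIRTY = [2]

  0 | W B2 → L0 miss [D]
  1 | R B0 → L0 miss wb→B2 [-]
  2 | W B3 → L1 miss [D]
  3 | W B0 → L0 hit [D]
  4 | R B5 → L1 miss wb→B3 [-]
  5 | W B2 → L0 miss wb→B0 [D]
  6 | R B2 → L0 hit [D]
  7 | R B5 → L1 hit [-]
  8 | R B3 → L1 miss [-]
  9 | R B3 → L1 hit [-]
  10 | R B1 → L1 miss [-]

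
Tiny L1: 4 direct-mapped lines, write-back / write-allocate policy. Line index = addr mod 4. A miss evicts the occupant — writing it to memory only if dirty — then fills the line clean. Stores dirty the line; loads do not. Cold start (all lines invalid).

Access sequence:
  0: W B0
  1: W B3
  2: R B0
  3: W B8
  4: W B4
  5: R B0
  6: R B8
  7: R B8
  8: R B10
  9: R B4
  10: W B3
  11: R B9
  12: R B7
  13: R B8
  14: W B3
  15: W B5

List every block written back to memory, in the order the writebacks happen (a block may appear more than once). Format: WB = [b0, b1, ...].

0: W B0 → L0 miss [D]
1: W B3 → L3 miss [D]
2: R B0 → L0 hit [D]
3: W B8 → L0 miss wb→B0 [D]
4: W B4 → L0 miss wb→B8 [D]
5: R B0 → L0 miss wb→B4 [-]
6: R B8 → L0 miss [-]
7: R B8 → L0 hit [-]
8: R B10 → L2 miss [-]
9: R B4 → L0 miss [-]
10: W B3 → L3 hit [D]
11: R B9 → L1 miss [-]
12: R B7 → L3 miss wb→B3 [-]
13: R B8 → L0 miss [-]
14: W B3 → L3 miss [D]
15: W B5 → L1 miss [D]

WB = [0, 8, 4, 3]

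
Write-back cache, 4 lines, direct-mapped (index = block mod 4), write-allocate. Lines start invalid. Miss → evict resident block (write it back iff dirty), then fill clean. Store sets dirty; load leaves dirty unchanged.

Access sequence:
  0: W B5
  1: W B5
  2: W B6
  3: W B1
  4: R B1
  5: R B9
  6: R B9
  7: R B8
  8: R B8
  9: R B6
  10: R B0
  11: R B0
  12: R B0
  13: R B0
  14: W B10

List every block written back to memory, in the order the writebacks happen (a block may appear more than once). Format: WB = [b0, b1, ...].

0: W B5 → L1 miss [D]
1: W B5 → L1 hit [D]
2: W B6 → L2 miss [D]
3: W B1 → L1 miss wb→B5 [D]
4: R B1 → L1 hit [D]
5: R B9 → L1 miss wb→B1 [-]
6: R B9 → L1 hit [-]
7: R B8 → L0 miss [-]
8: R B8 → L0 hit [-]
9: R B6 → L2 hit [D]
10: R B0 → L0 miss [-]
11: R B0 → L0 hit [-]
12: R B0 → L0 hit [-]
13: R B0 → L0 hit [-]
14: W B10 → L2 miss wb→B6 [D]

WB = [5, 1, 6]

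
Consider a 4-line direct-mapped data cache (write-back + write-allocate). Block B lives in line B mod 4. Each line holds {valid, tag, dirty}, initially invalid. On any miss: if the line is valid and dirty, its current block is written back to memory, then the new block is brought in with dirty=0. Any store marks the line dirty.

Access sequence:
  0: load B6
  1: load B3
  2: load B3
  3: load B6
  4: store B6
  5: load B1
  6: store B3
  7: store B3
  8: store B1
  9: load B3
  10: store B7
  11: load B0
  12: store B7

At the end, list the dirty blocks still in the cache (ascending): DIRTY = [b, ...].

0: R B6 → L2 miss [-]
1: R B3 → L3 miss [-]
2: R B3 → L3 hit [-]
3: R B6 → L2 hit [-]
4: W B6 → L2 hit [D]
5: R B1 → L1 miss [-]
6: W B3 → L3 hit [D]
7: W B3 → L3 hit [D]
8: W B1 → L1 hit [D]
9: R B3 → L3 hit [D]
10: W B7 → L3 miss wb→B3 [D]
11: R B0 → L0 miss [-]
12: W B7 → L3 hit [D]

DIRTY = [1, 6, 7]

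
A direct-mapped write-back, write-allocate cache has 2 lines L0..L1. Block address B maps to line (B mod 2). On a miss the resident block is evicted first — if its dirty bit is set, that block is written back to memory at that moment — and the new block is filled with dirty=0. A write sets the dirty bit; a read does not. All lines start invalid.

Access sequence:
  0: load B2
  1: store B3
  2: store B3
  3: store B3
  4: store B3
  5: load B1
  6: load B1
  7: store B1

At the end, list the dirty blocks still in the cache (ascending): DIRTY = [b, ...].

DIRTY = [1]

0: R B2 -> L0 miss  d=-]
1: W B3 -> L1 miss  d=D]
2: W B3 -> L1 hit  d=D]
3: W B3 -> L1 hit  d=D]
4: W B3 -> L1 hit  d=D]
5: R B1 -> L1 miss wb->B3  d=-]
6: R B1 -> L1 hit  d=-]
7: W B1 -> L1 hit  d=D]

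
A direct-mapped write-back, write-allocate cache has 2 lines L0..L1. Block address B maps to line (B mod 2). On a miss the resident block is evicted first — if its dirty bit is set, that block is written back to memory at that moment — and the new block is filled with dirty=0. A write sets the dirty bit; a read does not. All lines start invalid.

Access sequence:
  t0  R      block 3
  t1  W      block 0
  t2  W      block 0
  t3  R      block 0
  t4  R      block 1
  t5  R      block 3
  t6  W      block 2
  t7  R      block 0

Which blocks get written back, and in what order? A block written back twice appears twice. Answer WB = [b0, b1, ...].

0: R B3 -> L1 miss  d=-]
1: W B0 -> L0 miss  d=D]
2: W B0 -> L0 hit  d=D]
3: R B0 -> L0 hit  d=D]
4: R B1 -> L1 miss  d=-]
5: R B3 -> L1 miss  d=-]
6: W B2 -> L0 miss wb->B0  d=D]
7: R B0 -> L0 miss wb->B2  d=-]

WB = [0, 2]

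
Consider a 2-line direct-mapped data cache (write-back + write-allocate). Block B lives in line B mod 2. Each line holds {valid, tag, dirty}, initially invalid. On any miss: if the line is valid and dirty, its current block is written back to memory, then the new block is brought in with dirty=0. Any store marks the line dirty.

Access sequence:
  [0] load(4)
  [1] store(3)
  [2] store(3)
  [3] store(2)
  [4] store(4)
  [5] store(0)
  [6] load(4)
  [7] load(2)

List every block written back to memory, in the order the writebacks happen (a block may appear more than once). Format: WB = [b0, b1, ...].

0: R B4 -> L0 miss  d=-]
1: W B3 -> L1 miss  d=D]
2: W B3 -> L1 hit  d=D]
3: W B2 -> L0 miss  d=D]
4: W B4 -> L0 miss wb->B2  d=D]
5: W B0 -> L0 miss wb->B4  d=D]
6: R B4 -> L0 miss wb->B0  d=-]
7: R B2 -> L0 miss  d=-]

WB = [2, 4, 0]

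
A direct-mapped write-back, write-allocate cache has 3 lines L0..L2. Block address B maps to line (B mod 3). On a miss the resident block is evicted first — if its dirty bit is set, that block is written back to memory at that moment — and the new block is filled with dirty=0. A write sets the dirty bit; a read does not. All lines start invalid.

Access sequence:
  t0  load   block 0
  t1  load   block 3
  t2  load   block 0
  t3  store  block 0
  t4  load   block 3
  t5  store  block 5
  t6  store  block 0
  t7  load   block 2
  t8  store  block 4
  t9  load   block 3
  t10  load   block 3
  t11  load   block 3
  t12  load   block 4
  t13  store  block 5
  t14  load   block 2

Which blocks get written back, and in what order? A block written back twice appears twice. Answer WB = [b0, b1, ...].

WB = [0, 5, 0, 5]

0: R B0 -> L0 miss  d=-]
1: R B3 -> L0 miss  d=-]
2: R B0 -> L0 miss  d=-]
3: W B0 -> L0 hit  d=D]
4: R B3 -> L0 miss wb->B0  d=-]
5: W B5 -> L2 miss  d=D]
6: W B0 -> L0 miss  d=D]
7: R B2 -> L2 miss wb->B5  d=-]
8: W B4 -> L1 miss  d=D]
9: R B3 -> L0 miss wb->B0  d=-]
10: R B3 -> L0 hit  d=-]
11: R B3 -> L0 hit  d=-]
12: R B4 -> L1 hit  d=D]
13: W B5 -> L2 miss  d=D]
14: R B2 -> L2 miss wb->B5  d=-]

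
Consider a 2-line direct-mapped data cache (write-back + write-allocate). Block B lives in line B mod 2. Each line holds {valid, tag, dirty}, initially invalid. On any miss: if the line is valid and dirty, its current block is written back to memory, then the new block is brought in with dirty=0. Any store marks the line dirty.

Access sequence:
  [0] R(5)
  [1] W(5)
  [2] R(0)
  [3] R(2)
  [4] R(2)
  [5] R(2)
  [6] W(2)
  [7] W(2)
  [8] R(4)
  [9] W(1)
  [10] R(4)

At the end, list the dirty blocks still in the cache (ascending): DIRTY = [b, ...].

DIRTY = [1]

  0 | R B5 → L1 miss [-]
  1 | W B5 → L1 hit [D]
  2 | R B0 → L0 miss [-]
  3 | R B2 → L0 miss [-]
  4 | R B2 → L0 hit [-]
  5 | R B2 → L0 hit [-]
  6 | W B2 → L0 hit [D]
  7 | W B2 → L0 hit [D]
  8 | R B4 → L0 miss wb→B2 [-]
  9 | W B1 → L1 miss wb→B5 [D]
  10 | R B4 → L0 hit [-]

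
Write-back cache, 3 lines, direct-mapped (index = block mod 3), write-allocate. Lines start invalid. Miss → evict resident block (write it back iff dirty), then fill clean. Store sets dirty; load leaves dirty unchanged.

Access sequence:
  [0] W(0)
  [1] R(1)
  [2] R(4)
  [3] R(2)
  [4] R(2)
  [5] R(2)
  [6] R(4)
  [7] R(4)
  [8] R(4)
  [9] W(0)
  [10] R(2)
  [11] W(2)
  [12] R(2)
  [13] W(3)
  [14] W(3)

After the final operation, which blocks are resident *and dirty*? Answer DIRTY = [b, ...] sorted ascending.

0: W B0 → L0 miss [D]
1: R B1 → L1 miss [-]
2: R B4 → L1 miss [-]
3: R B2 → L2 miss [-]
4: R B2 → L2 hit [-]
5: R B2 → L2 hit [-]
6: R B4 → L1 hit [-]
7: R B4 → L1 hit [-]
8: R B4 → L1 hit [-]
9: W B0 → L0 hit [D]
10: R B2 → L2 hit [-]
11: W B2 → L2 hit [D]
12: R B2 → L2 hit [D]
13: W B3 → L0 miss wb→B0 [D]
14: W B3 → L0 hit [D]

DIRTY = [2, 3]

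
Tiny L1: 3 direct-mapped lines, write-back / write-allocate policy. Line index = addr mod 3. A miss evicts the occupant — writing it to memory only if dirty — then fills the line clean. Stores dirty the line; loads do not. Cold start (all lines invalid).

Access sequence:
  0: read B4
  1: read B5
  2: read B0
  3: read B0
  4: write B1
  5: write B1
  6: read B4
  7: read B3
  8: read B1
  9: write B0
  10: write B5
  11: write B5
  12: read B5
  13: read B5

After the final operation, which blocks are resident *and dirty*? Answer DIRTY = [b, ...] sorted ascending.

DIRTY = [0, 5]

0: R B4 -> L1 miss  d=-]
1: R B5 -> L2 miss  d=-]
2: R B0 -> L0 miss  d=-]
3: R B0 -> L0 hit  d=-]
4: W B1 -> L1 miss  d=D]
5: W B1 -> L1 hit  d=D]
6: R B4 -> L1 miss wb->B1  d=-]
7: R B3 -> L0 miss  d=-]
8: R B1 -> L1 miss  d=-]
9: W B0 -> L0 miss  d=D]
10: W B5 -> L2 hit  d=D]
11: W B5 -> L2 hit  d=D]
12: R B5 -> L2 hit  d=D]
13: R B5 -> L2 hit  d=D]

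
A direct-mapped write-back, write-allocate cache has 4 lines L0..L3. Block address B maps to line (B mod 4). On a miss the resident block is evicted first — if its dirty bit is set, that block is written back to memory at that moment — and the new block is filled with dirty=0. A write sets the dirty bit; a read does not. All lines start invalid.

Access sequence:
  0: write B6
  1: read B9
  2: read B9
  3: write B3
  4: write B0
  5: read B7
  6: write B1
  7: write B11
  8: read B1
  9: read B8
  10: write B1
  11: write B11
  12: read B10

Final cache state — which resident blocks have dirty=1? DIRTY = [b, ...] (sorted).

DIRTY = [1, 11]

0: W B6 -> L2 miss  d=D]
1: R B9 -> L1 miss  d=-]
2: R B9 -> L1 hit  d=-]
3: W B3 -> L3 miss  d=D]
4: W B0 -> L0 miss  d=D]
5: R B7 -> L3 miss wb->B3  d=-]
6: W B1 -> L1 miss  d=D]
7: W B11 -> L3 miss  d=D]
8: R B1 -> L1 hit  d=D]
9: R B8 -> L0 miss wb->B0  d=-]
10: W B1 -> L1 hit  d=D]
11: W B11 -> L3 hit  d=D]
12: R B10 -> L2 miss wb->B6  d=-]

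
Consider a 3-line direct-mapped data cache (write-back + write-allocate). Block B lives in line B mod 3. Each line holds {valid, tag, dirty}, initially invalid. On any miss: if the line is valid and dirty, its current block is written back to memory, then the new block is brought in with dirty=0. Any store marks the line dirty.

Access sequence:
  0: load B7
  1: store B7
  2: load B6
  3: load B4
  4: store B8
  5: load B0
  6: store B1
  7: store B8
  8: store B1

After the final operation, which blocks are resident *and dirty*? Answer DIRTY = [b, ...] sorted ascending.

0: R B7 → L1 miss [-]
1: W B7 → L1 hit [D]
2: R B6 → L0 miss [-]
3: R B4 → L1 miss wb→B7 [-]
4: W B8 → L2 miss [D]
5: R B0 → L0 miss [-]
6: W B1 → L1 miss [D]
7: W B8 → L2 hit [D]
8: W B1 → L1 hit [D]

DIRTY = [1, 8]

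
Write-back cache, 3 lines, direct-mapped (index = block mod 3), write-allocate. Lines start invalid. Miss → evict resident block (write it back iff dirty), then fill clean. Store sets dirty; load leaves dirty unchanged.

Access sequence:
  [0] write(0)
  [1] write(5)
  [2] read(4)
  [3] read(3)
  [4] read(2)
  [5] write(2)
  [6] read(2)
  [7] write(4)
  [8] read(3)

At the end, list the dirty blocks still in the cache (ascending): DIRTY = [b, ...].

DIRTY = [2, 4]

0: W B0 -> L0 miss  d=D]
1: W B5 -> L2 miss  d=D]
2: R B4 -> L1 miss  d=-]
3: R B3 -> L0 miss wb->B0  d=-]
4: R B2 -> L2 miss wb->B5  d=-]
5: W B2 -> L2 hit  d=D]
6: R B2 -> L2 hit  d=D]
7: W B4 -> L1 hit  d=D]
8: R B3 -> L0 hit  d=-]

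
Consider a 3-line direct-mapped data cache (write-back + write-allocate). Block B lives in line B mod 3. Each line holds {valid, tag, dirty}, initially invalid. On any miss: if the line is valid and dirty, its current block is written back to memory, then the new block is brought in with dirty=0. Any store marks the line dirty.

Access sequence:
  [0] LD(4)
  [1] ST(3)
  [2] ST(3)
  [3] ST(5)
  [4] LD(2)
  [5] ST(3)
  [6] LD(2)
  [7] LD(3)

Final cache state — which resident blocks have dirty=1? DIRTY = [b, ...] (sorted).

  0 | R B4 → L1 miss [-]
  1 | W B3 → L0 miss [D]
  2 | W B3 → L0 hit [D]
  3 | W B5 → L2 miss [D]
  4 | R B2 → L2 miss wb→B5 [-]
  5 | W B3 → L0 hit [D]
  6 | R B2 → L2 hit [-]
  7 | R B3 → L0 hit [D]

DIRTY = [3]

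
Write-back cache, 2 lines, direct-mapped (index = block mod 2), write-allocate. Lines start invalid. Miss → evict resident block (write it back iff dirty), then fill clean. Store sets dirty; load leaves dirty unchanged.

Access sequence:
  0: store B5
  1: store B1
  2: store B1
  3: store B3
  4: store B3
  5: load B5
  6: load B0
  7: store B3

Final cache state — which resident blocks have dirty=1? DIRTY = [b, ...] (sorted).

0: W B5 -> L1 miss  d=D]
1: W B1 -> L1 miss wb->B5  d=D]
2: W B1 -> L1 hit  d=D]
3: W B3 -> L1 miss wb->B1  d=D]
4: W B3 -> L1 hit  d=D]
5: R B5 -> L1 miss wb->B3  d=-]
6: R B0 -> L0 miss  d=-]
7: W B3 -> L1 miss  d=D]

DIRTY = [3]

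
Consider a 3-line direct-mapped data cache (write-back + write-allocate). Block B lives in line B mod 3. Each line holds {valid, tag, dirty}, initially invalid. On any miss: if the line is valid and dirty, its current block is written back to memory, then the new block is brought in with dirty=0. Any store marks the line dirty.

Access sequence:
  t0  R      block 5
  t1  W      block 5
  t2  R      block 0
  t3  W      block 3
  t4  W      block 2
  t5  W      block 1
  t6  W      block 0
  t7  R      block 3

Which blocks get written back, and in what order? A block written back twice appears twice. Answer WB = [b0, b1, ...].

WB = [5, 3, 0]

0: R B5 -> L2 miss  d=-]
1: W B5 -> L2 hit  d=D]
2: R B0 -> L0 miss  d=-]
3: W B3 -> L0 miss  d=D]
4: W B2 -> L2 miss wb->B5  d=D]
5: W B1 -> L1 miss  d=D]
6: W B0 -> L0 miss wb->B3  d=D]
7: R B3 -> L0 miss wb->B0  d=-]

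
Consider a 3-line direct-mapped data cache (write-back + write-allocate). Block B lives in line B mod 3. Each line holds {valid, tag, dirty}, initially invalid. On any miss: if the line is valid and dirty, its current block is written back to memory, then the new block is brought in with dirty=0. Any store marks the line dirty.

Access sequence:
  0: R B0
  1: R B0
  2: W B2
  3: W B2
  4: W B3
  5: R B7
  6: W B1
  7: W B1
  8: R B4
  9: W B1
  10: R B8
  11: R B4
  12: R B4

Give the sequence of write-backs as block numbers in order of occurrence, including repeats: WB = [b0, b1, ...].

WB = [1, 2, 1]

0: R B0 → L0 miss [-]
1: R B0 → L0 hit [-]
2: W B2 → L2 miss [D]
3: W B2 → L2 hit [D]
4: W B3 → L0 miss [D]
5: R B7 → L1 miss [-]
6: W B1 → L1 miss [D]
7: W B1 → L1 hit [D]
8: R B4 → L1 miss wb→B1 [-]
9: W B1 → L1 miss [D]
10: R B8 → L2 miss wb→B2 [-]
11: R B4 → L1 miss wb→B1 [-]
12: R B4 → L1 hit [-]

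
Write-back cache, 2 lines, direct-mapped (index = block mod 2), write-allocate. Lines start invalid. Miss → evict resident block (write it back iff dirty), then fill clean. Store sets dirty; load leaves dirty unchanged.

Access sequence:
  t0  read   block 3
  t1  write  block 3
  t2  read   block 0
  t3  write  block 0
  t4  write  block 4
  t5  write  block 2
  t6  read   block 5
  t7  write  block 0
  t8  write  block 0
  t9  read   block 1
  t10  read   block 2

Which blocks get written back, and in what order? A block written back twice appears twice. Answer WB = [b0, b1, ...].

  0 | R B3 → L1 miss [-]
  1 | W B3 → L1 hit [D]
  2 | R B0 → L0 miss [-]
  3 | W B0 → L0 hit [D]
  4 | W B4 → L0 miss wb→B0 [D]
  5 | W B2 → L0 miss wb→B4 [D]
  6 | R B5 → L1 miss wb→B3 [-]
  7 | W B0 → L0 miss wb→B2 [D]
  8 | W B0 → L0 hit [D]
  9 | R B1 → L1 miss [-]
  10 | R B2 → L0 miss wb→B0 [-]

WB = [0, 4, 3, 2, 0]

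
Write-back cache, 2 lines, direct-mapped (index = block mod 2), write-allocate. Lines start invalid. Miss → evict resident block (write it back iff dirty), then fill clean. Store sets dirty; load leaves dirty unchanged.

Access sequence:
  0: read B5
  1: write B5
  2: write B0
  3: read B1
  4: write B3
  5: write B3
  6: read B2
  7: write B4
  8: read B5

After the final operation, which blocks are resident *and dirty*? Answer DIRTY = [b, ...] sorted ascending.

DIRTY = [4]

0: R B5 → L1 miss [-]
1: W B5 → L1 hit [D]
2: W B0 → L0 miss [D]
3: R B1 → L1 miss wb→B5 [-]
4: W B3 → L1 miss [D]
5: W B3 → L1 hit [D]
6: R B2 → L0 miss wb→B0 [-]
7: W B4 → L0 miss [D]
8: R B5 → L1 miss wb→B3 [-]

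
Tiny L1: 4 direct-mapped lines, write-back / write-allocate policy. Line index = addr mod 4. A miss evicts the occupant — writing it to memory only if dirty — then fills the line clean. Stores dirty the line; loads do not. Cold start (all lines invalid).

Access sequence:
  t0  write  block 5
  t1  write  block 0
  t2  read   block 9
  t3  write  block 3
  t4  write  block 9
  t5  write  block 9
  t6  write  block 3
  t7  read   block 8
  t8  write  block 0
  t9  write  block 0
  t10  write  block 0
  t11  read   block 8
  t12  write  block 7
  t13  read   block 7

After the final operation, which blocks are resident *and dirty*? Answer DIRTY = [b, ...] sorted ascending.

DIRTY = [7, 9]

0: W B5 -> L1 miss  d=D]
1: W B0 -> L0 miss  d=D]
2: R B9 -> L1 miss wb->B5  d=-]
3: W B3 -> L3 miss  d=D]
4: W B9 -> L1 hit  d=D]
5: W B9 -> L1 hit  d=D]
6: W B3 -> L3 hit  d=D]
7: R B8 -> L0 miss wb->B0  d=-]
8: W B0 -> L0 miss  d=D]
9: W B0 -> L0 hit  d=D]
10: W B0 -> L0 hit  d=D]
11: R B8 -> L0 miss wb->B0  d=-]
12: W B7 -> L3 miss wb->B3  d=D]
13: R B7 -> L3 hit  d=D]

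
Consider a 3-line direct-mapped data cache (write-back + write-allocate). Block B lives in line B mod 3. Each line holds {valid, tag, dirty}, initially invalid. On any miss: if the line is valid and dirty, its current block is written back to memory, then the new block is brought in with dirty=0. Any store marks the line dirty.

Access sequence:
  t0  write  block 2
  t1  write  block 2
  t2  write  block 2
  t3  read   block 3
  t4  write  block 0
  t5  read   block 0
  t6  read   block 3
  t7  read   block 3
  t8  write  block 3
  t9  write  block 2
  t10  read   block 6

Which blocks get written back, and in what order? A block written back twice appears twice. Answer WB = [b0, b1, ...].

0: W B2 → L2 miss [D]
1: W B2 → L2 hit [D]
2: W B2 → L2 hit [D]
3: R B3 → L0 miss [-]
4: W B0 → L0 miss [D]
5: R B0 → L0 hit [D]
6: R B3 → L0 miss wb→B0 [-]
7: R B3 → L0 hit [-]
8: W B3 → L0 hit [D]
9: W B2 → L2 hit [D]
10: R B6 → L0 miss wb→B3 [-]

WB = [0, 3]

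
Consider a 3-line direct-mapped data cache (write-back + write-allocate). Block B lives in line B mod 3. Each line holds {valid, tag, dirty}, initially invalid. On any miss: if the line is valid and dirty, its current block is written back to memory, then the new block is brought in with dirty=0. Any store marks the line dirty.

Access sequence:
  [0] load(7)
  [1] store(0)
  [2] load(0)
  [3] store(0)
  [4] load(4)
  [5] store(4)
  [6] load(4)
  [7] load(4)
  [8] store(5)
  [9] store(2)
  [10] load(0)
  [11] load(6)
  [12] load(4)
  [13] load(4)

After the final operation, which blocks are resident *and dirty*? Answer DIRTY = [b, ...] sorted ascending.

0: R B7 -> L1 miss  d=-]
1: W B0 -> L0 miss  d=D]
2: R B0 -> L0 hit  d=D]
3: W B0 -> L0 hit  d=D]
4: R B4 -> L1 miss  d=-]
5: W B4 -> L1 hit  d=D]
6: R B4 -> L1 hit  d=D]
7: R B4 -> L1 hit  d=D]
8: W B5 -> L2 miss  d=D]
9: W B2 -> L2 miss wb->B5  d=D]
10: R B0 -> L0 hit  d=D]
11: R B6 -> L0 miss wb->B0  d=-]
12: R B4 -> L1 hit  d=D]
13: R B4 -> L1 hit  d=D]

DIRTY = [2, 4]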